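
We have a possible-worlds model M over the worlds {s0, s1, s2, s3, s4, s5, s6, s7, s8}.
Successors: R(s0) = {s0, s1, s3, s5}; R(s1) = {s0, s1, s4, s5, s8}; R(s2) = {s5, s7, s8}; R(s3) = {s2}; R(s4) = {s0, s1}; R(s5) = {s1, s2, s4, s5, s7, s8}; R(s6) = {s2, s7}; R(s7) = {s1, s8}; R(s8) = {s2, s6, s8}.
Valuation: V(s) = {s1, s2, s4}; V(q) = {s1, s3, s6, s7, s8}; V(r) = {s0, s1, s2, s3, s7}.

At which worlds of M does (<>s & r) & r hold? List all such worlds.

s0, s1, s3, s7

Let φ = (<>s & r) & r. Evaluate φ at each world:
  s0 (successors {s0, s1, s3, s5}): φ is true.
  s1 (successors {s0, s1, s4, s5, s8}): φ is true.
  s2 (successors {s5, s7, s8}): φ is false.
  s3 (successors {s2}): φ is true.
  s4 (successors {s0, s1}): φ is false.
  s5 (successors {s1, s2, s4, s5, s7, s8}): φ is false.
  s6 (successors {s2, s7}): φ is false.
  s7 (successors {s1, s8}): φ is true.
  s8 (successors {s2, s6, s8}): φ is false.
For instance, at s2:
  At s2: <>s & r is false, r is true, so (<>s & r) & r is false.
    At s2: <>s is false, r is true, so <>s & r is false.
      At s2: <>s requires s at some successor in {s5, s7, s8}.
        At s5: s is false.
        At s7: s is false.
        At s8: s is false.
      So <>s is false at s2.
Satisfying worlds: {s0, s1, s3, s7}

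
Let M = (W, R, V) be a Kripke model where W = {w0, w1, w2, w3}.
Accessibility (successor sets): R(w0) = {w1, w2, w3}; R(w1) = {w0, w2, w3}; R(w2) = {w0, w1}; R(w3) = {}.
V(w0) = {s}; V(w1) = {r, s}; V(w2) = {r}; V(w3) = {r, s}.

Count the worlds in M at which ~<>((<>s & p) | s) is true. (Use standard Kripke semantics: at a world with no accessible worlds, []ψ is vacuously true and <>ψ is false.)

Let φ = ~<>((<>s & p) | s). Evaluate φ at each world:
  w0 (successors {w1, w2, w3}): φ is false.
  w1 (successors {w0, w2, w3}): φ is false.
  w2 (successors {w0, w1}): φ is false.
  w3 (successors ∅): φ is true.
For instance, at w0:
  At w0: <>((<>s & p) | s) is true, so ~<>((<>s & p) | s) is false.
    At w0: <>((<>s & p) | s) requires (<>s & p) | s at some successor in {w1, w2, w3}.
      (<>s & p) | s holds at w1, so <>((<>s & p) | s) is true at w0.
Satisfying worlds: {w3}

1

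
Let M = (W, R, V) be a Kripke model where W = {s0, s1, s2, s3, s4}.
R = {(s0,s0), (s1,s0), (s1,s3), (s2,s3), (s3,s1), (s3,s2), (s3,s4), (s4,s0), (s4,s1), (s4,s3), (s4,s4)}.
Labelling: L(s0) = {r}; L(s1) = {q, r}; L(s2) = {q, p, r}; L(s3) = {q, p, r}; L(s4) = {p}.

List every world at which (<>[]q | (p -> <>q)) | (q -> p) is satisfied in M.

s0, s1, s2, s3, s4

Recall that []ψ holds at a world iff ψ holds at every accessible world, and <>ψ holds iff ψ holds at some accessible world.
Let φ = (<>[]q | (p -> <>q)) | (q -> p). Evaluate φ at each world:
  s0 (successors {s0}): φ is true.
  s1 (successors {s0, s3}): φ is true.
  s2 (successors {s3}): φ is true.
  s3 (successors {s1, s2, s4}): φ is true.
  s4 (successors {s0, s1, s3, s4}): φ is true.
For instance, at s1:
  At s1: <>[]q | (p -> <>q) is true, q -> p is false, so (<>[]q | (p -> <>q)) | (q -> p) is true.
    At s1: <>[]q is false, p -> <>q is true, so <>[]q | (p -> <>q) is true.
      At s1: <>[]q requires []q at some successor in {s0, s3}.
        At s0: []q is false.
        At s3: []q is false.
      So <>[]q is false at s1.
      At s1: p is false, <>q is true, so p -> <>q is true.
Satisfying worlds: {s0, s1, s2, s3, s4}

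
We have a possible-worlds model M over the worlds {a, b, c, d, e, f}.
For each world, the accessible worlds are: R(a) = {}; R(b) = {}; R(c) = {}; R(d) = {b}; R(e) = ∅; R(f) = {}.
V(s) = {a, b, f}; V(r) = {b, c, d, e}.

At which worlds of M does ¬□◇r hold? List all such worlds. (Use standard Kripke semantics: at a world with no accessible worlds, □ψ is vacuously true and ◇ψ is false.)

d

Let φ = ¬□◇r. Evaluate φ at each world:
  a (successors ∅): φ is false.
  b (successors ∅): φ is false.
  c (successors ∅): φ is false.
  d (successors {b}): φ is true.
  e (successors ∅): φ is false.
  f (successors ∅): φ is false.
For instance, at d:
  At d: □◇r is false, so ¬□◇r is true.
    At d: □◇r requires ◇r at every successor {b}.
      ◇r fails at b, so □◇r is false at d.
Satisfying worlds: {d}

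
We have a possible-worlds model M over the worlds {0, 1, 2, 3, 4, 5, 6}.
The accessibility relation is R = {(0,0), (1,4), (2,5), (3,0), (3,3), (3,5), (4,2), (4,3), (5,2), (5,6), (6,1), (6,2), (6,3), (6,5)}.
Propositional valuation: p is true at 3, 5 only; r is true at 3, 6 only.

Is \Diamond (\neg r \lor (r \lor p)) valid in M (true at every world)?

Yes

Let φ = \Diamond (\neg r \lor (r \lor p)). Evaluate φ at each world:
  0 (successors {0}): φ is true.
  1 (successors {4}): φ is true.
  2 (successors {5}): φ is true.
  3 (successors {0, 3, 5}): φ is true.
  4 (successors {2, 3}): φ is true.
  5 (successors {2, 6}): φ is true.
  6 (successors {1, 2, 3, 5}): φ is true.
For instance, at 3:
  At 3: \Diamond (\neg r \lor (r \lor p)) requires \neg r \lor (r \lor p) at some successor in {0, 3, 5}.
    \neg r \lor (r \lor p) holds at 0, so \Diamond (\neg r \lor (r \lor p)) is true at 3.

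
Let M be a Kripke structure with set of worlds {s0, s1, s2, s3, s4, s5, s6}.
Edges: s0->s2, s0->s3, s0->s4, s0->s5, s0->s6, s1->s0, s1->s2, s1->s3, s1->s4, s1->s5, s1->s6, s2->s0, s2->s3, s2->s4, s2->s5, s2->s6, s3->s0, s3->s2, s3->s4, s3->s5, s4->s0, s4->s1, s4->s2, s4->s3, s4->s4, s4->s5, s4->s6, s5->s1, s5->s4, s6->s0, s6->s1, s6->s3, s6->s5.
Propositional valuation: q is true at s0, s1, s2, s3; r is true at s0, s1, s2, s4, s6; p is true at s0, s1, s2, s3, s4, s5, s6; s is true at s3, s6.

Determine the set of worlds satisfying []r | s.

s3, s5, s6

Let φ = []r | s. Evaluate φ at each world:
  s0 (successors {s2, s3, s4, s5, s6}): φ is false.
  s1 (successors {s0, s2, s3, s4, s5, s6}): φ is false.
  s2 (successors {s0, s3, s4, s5, s6}): φ is false.
  s3 (successors {s0, s2, s4, s5}): φ is true.
  s4 (successors {s0, s1, s2, s3, s4, s5, s6}): φ is false.
  s5 (successors {s1, s4}): φ is true.
  s6 (successors {s0, s1, s3, s5}): φ is true.
For instance, at s4:
  At s4: []r is false, s is false, so []r | s is false.
    At s4: []r requires r at every successor {s0, s1, s2, s3, s4, s5, s6}.
      r fails at s3, so []r is false at s4.
Satisfying worlds: {s3, s5, s6}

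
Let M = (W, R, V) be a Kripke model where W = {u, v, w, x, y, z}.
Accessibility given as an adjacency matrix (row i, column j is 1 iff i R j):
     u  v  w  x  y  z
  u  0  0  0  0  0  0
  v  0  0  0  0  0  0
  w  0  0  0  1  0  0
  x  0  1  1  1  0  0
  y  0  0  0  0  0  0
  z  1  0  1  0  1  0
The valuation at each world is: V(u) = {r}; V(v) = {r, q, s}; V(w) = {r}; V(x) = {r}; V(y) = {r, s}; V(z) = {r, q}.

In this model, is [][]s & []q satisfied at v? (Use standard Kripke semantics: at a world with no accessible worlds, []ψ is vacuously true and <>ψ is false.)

Yes

Recall that []ψ holds at a world iff ψ holds at every accessible world, and <>ψ holds iff ψ holds at some accessible world.
At v: [][]s is true, []q is true, so [][]s & []q is true.
  At v: no accessible worlds, so [][]s holds vacuously.
  At v: no accessible worlds, so []q holds vacuously.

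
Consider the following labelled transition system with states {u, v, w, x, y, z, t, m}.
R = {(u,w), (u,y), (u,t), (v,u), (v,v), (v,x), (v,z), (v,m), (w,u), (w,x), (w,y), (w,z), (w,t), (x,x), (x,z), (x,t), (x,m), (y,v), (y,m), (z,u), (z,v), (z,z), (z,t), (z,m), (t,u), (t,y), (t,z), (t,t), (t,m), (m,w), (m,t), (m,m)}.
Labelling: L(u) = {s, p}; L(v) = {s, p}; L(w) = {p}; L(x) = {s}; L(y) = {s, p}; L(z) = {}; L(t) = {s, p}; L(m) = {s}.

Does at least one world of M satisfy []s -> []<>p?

Let φ = []s -> []<>p. Evaluate φ at each world:
  u (successors {w, y, t}): φ is true.
  v (successors {u, v, x, z, m}): φ is true.
  w (successors {u, x, y, z, t}): φ is true.
  x (successors {x, z, t, m}): φ is true.
  y (successors {v, m}): φ is true.
  z (successors {u, v, z, t, m}): φ is true.
  t (successors {u, y, z, t, m}): φ is true.
  m (successors {w, t, m}): φ is true.
Detail at u (witness):
  At u: []s is false, []<>p is true, so []s -> []<>p is true.
    At u: []s requires s at every successor {w, y, t}.
      s fails at w, so []s is false at u.
    At u: []<>p requires <>p at every successor {w, y, t}.
      At w: <>p is true.
      At y: <>p is true.
      At t: <>p is true.
    So []<>p is true at u.

Yes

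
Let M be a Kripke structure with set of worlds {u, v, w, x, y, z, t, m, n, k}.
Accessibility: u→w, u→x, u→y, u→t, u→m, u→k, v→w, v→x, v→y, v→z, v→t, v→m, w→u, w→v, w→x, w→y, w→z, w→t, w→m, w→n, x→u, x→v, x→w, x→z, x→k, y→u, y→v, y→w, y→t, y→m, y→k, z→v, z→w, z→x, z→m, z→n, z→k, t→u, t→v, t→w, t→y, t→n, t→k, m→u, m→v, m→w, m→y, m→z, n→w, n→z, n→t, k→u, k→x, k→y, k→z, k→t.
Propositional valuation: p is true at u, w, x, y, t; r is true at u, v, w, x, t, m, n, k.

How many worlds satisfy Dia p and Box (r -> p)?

2

Let φ = Dia p and Box (r -> p). Evaluate φ at each world:
  u (successors {w, x, y, t, m, k}): φ is false.
  v (successors {w, x, y, z, t, m}): φ is false.
  w (successors {u, v, x, y, z, t, m, n}): φ is false.
  x (successors {u, v, w, z, k}): φ is false.
  y (successors {u, v, w, t, m, k}): φ is false.
  z (successors {v, w, x, m, n, k}): φ is false.
  t (successors {u, v, w, y, n, k}): φ is false.
  m (successors {u, v, w, y, z}): φ is false.
  n (successors {w, z, t}): φ is true.
  k (successors {u, x, y, z, t}): φ is true.
For instance, at k:
  At k: Dia p is true, Box (r -> p) is true, so Dia p and Box (r -> p) is true.
    At k: Dia p requires p at some successor in {u, x, y, z, t}.
      p holds at u, so Dia p is true at k.
    At k: Box (r -> p) requires r -> p at every successor {u, x, y, z, t}.
      At u: r -> p is true.
      At x: r -> p is true.
      At y: r -> p is true.
      At z: r -> p is true.
      At t: r -> p is true.
    So Box (r -> p) is true at k.
Satisfying worlds: {n, k}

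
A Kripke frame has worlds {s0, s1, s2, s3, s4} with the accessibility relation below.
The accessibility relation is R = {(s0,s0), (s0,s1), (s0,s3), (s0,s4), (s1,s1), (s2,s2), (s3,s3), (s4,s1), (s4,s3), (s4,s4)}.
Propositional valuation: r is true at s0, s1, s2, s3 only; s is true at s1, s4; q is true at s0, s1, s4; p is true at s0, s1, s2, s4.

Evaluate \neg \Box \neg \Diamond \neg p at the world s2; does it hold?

At s2: \Box \neg \Diamond \neg p is true, so \neg \Box \neg \Diamond \neg p is false.
  At s2: \Box \neg \Diamond \neg p requires \neg \Diamond \neg p at every successor {s2}.
      At s2: \Diamond \neg p is false, so \neg \Diamond \neg p is true.
  So \Box \neg \Diamond \neg p is true at s2.

No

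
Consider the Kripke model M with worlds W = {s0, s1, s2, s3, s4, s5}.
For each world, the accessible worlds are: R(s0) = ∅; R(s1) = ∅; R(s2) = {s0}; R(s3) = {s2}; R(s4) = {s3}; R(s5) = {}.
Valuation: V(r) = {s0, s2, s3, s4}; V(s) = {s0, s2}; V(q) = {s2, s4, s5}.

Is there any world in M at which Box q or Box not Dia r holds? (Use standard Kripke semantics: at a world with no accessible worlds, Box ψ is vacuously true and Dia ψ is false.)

Let φ = Box q or Box not Dia r. Evaluate φ at each world:
  s0 (successors ∅): φ is true.
  s1 (successors ∅): φ is true.
  s2 (successors {s0}): φ is true.
  s3 (successors {s2}): φ is true.
  s4 (successors {s3}): φ is false.
  s5 (successors ∅): φ is true.
Detail at s0 (witness):
  At s0: Box q is true, Box not Dia r is true, so Box q or Box not Dia r is true.
    At s0: no accessible worlds, so Box q holds vacuously.
    At s0: no accessible worlds, so Box not Dia r holds vacuously.

Yes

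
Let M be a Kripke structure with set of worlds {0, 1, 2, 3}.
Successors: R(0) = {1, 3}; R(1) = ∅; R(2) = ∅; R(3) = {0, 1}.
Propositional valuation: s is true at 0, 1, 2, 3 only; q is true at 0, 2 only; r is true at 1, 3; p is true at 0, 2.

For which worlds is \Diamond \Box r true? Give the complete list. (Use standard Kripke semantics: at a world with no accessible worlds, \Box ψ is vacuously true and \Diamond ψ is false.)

Let φ = \Diamond \Box r. Evaluate φ at each world:
  0 (successors {1, 3}): φ is true.
  1 (successors ∅): φ is false.
  2 (successors ∅): φ is false.
  3 (successors {0, 1}): φ is true.
For instance, at 3:
  At 3: \Diamond \Box r requires \Box r at some successor in {0, 1}.
    \Box r holds at 0, so \Diamond \Box r is true at 3.
      At 0: \Box r requires r at every successor {1, 3}.
        At 1: r is true.
        At 3: r is true.
      So \Box r is true at 0.
Satisfying worlds: {0, 3}

0, 3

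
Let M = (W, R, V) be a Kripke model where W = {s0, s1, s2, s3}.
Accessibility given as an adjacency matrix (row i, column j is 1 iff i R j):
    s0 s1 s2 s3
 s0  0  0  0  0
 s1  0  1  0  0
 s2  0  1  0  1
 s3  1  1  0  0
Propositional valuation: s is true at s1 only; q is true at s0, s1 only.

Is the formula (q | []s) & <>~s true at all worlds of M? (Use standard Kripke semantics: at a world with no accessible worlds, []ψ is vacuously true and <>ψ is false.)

No

Let φ = (q | []s) & <>~s. Evaluate φ at each world:
  s0 (successors ∅): φ is false.
  s1 (successors {s1}): φ is false.
  s2 (successors {s1, s3}): φ is false.
  s3 (successors {s0, s1}): φ is false.
Detail at s0 (counterexample):
  At s0: q | []s is true, <>~s is false, so (q | []s) & <>~s is false.
    At s0: q is true, []s is true, so q | []s is true.
      At s0: no accessible worlds, so []s holds vacuously.
    At s0: no accessible worlds, so <>~s is false.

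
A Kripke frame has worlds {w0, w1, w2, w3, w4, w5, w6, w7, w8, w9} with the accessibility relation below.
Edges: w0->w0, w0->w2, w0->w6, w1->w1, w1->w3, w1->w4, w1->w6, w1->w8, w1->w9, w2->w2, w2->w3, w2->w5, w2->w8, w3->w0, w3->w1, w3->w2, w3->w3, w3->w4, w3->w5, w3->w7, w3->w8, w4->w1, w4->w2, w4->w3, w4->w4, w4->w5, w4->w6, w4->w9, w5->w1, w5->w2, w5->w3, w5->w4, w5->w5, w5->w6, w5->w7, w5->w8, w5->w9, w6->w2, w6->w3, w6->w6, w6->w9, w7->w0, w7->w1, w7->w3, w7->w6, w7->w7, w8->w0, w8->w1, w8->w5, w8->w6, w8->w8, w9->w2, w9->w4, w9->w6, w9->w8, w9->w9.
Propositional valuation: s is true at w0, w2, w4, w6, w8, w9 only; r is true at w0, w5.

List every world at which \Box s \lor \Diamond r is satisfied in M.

w0, w2, w3, w4, w5, w7, w8, w9

Let φ = \Box s \lor \Diamond r. Evaluate φ at each world:
  w0 (successors {w0, w2, w6}): φ is true.
  w1 (successors {w1, w3, w4, w6, w8, w9}): φ is false.
  w2 (successors {w2, w3, w5, w8}): φ is true.
  w3 (successors {w0, w1, w2, w3, w4, w5, w7, w8}): φ is true.
  w4 (successors {w1, w2, w3, w4, w5, w6, w9}): φ is true.
  w5 (successors {w1, w2, w3, w4, w5, w6, w7, w8, w9}): φ is true.
  w6 (successors {w2, w3, w6, w9}): φ is false.
  w7 (successors {w0, w1, w3, w6, w7}): φ is true.
  w8 (successors {w0, w1, w5, w6, w8}): φ is true.
  w9 (successors {w2, w4, w6, w8, w9}): φ is true.
For instance, at w8:
  At w8: \Box s is false, \Diamond r is true, so \Box s \lor \Diamond r is true.
    At w8: \Box s requires s at every successor {w0, w1, w5, w6, w8}.
      s fails at w1, so \Box s is false at w8.
    At w8: \Diamond r requires r at some successor in {w0, w1, w5, w6, w8}.
      r holds at w0, so \Diamond r is true at w8.
Satisfying worlds: {w0, w2, w3, w4, w5, w7, w8, w9}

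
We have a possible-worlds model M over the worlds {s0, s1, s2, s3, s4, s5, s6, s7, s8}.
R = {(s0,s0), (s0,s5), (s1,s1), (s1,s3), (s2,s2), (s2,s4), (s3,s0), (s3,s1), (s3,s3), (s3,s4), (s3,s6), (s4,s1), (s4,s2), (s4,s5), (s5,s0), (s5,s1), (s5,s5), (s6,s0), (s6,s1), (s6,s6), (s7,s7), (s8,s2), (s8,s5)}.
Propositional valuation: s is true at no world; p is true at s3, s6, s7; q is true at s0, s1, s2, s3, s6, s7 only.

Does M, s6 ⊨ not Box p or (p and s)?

At s6: not Box p is true, p and s is false, so not Box p or (p and s) is true.
  At s6: Box p is false, so not Box p is true.
    At s6: Box p requires p at every successor {s0, s1, s6}.
      p fails at s0, so Box p is false at s6.

Yes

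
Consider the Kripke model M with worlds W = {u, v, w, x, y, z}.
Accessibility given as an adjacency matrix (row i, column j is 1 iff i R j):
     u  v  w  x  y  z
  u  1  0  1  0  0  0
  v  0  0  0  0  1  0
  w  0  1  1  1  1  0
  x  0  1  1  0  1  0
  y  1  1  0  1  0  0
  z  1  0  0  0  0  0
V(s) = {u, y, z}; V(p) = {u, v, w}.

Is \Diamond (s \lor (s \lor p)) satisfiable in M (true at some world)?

Yes

Recall that \Diamond ψ holds at a world iff ψ holds at some accessible world.
Let φ = \Diamond (s \lor (s \lor p)). Evaluate φ at each world:
  u (successors {u, w}): φ is true.
  v (successors {y}): φ is true.
  w (successors {v, w, x, y}): φ is true.
  x (successors {v, w, y}): φ is true.
  y (successors {u, v, x}): φ is true.
  z (successors {u}): φ is true.
Detail at u (witness):
  At u: \Diamond (s \lor (s \lor p)) requires s \lor (s \lor p) at some successor in {u, w}.
    s \lor (s \lor p) holds at u, so \Diamond (s \lor (s \lor p)) is true at u.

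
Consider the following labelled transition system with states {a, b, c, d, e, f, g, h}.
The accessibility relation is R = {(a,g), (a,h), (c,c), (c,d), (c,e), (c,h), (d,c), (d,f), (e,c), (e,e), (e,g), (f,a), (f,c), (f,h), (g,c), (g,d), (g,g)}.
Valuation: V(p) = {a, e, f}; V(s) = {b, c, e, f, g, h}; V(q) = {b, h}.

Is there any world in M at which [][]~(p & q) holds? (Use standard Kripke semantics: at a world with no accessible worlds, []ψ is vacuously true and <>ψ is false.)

Let φ = [][]~(p & q). Evaluate φ at each world:
  a (successors {g, h}): φ is true.
  b (successors ∅): φ is true.
  c (successors {c, d, e, h}): φ is true.
  d (successors {c, f}): φ is true.
  e (successors {c, e, g}): φ is true.
  f (successors {a, c, h}): φ is true.
  g (successors {c, d, g}): φ is true.
  h (successors ∅): φ is true.
Detail at a (witness):
  At a: [][]~(p & q) requires []~(p & q) at every successor {g, h}.
      At g: []~(p & q) requires ~(p & q) at every successor {c, d, g}.
        At c: ~(p & q) is true.
        At d: ~(p & q) is true.
        At g: ~(p & q) is true.
      So []~(p & q) is true at g.
      At h: no accessible worlds, so []~(p & q) holds vacuously.
  So [][]~(p & q) is true at a.

Yes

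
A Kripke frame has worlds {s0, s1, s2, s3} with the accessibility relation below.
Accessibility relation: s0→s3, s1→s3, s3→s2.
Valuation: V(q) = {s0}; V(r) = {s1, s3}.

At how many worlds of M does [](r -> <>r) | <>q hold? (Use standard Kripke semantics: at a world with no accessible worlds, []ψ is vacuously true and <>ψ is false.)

2

Recall that []ψ holds at a world iff ψ holds at every accessible world, and <>ψ holds iff ψ holds at some accessible world.
Let φ = [](r -> <>r) | <>q. Evaluate φ at each world:
  s0 (successors {s3}): φ is false.
  s1 (successors {s3}): φ is false.
  s2 (successors ∅): φ is true.
  s3 (successors {s2}): φ is true.
For instance, at s3:
  At s3: [](r -> <>r) is true, <>q is false, so [](r -> <>r) | <>q is true.
    At s3: [](r -> <>r) requires r -> <>r at every successor {s2}.
      At s2: r -> <>r is true.
    So [](r -> <>r) is true at s3.
    At s3: <>q requires q at some successor in {s2}.
      At s2: q is false.
    So <>q is false at s3.
Satisfying worlds: {s2, s3}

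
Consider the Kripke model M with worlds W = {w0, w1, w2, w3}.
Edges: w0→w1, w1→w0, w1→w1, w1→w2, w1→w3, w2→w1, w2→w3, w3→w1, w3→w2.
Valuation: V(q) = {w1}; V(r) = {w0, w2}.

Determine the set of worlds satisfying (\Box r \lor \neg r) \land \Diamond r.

w1, w3

Let φ = (\Box r \lor \neg r) \land \Diamond r. Evaluate φ at each world:
  w0 (successors {w1}): φ is false.
  w1 (successors {w0, w1, w2, w3}): φ is true.
  w2 (successors {w1, w3}): φ is false.
  w3 (successors {w1, w2}): φ is true.
For instance, at w0:
  At w0: \Box r \lor \neg r is false, \Diamond r is false, so (\Box r \lor \neg r) \land \Diamond r is false.
    At w0: \Box r is false, \neg r is false, so \Box r \lor \neg r is false.
      At w0: \Box r requires r at every successor {w1}.
        r fails at w1, so \Box r is false at w0.
    At w0: \Diamond r requires r at some successor in {w1}.
      At w1: r is false.
    So \Diamond r is false at w0.
Satisfying worlds: {w1, w3}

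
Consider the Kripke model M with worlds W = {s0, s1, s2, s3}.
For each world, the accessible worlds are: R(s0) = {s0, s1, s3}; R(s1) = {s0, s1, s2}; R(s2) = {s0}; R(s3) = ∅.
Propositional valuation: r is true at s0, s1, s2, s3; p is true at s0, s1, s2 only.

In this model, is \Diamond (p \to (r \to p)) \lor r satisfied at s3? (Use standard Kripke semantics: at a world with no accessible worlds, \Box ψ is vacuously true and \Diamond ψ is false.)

At s3: \Diamond (p \to (r \to p)) is false, r is true, so \Diamond (p \to (r \to p)) \lor r is true.
  At s3: no accessible worlds, so \Diamond (p \to (r \to p)) is false.

Yes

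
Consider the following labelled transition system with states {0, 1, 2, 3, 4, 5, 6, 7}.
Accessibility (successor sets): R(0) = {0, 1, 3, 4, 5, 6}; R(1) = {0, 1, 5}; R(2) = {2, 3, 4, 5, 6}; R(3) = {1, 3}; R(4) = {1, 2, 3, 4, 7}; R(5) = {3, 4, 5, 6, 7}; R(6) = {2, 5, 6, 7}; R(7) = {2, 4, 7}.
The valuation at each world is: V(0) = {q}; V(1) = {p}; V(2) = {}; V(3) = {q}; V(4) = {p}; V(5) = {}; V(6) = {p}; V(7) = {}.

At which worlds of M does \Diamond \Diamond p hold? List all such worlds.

0, 1, 2, 3, 4, 5, 6, 7

Let φ = \Diamond \Diamond p. Evaluate φ at each world:
  0 (successors {0, 1, 3, 4, 5, 6}): φ is true.
  1 (successors {0, 1, 5}): φ is true.
  2 (successors {2, 3, 4, 5, 6}): φ is true.
  3 (successors {1, 3}): φ is true.
  4 (successors {1, 2, 3, 4, 7}): φ is true.
  5 (successors {3, 4, 5, 6, 7}): φ is true.
  6 (successors {2, 5, 6, 7}): φ is true.
  7 (successors {2, 4, 7}): φ is true.
For instance, at 2:
  At 2: \Diamond \Diamond p requires \Diamond p at some successor in {2, 3, 4, 5, 6}.
    \Diamond p holds at 2, so \Diamond \Diamond p is true at 2.
      At 2: \Diamond p requires p at some successor in {2, 3, 4, 5, 6}.
        p holds at 4, so \Diamond p is true at 2.
Satisfying worlds: {0, 1, 2, 3, 4, 5, 6, 7}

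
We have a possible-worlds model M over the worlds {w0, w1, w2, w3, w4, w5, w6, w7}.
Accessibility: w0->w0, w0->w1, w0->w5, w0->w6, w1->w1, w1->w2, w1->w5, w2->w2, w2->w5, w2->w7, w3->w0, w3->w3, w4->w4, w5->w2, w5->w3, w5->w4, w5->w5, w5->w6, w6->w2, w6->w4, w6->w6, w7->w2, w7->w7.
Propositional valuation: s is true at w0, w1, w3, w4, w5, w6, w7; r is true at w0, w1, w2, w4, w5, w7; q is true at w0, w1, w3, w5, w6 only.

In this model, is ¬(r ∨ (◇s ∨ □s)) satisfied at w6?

At w6: r ∨ (◇s ∨ □s) is true, so ¬(r ∨ (◇s ∨ □s)) is false.
  At w6: r is false, ◇s ∨ □s is true, so r ∨ (◇s ∨ □s) is true.
    At w6: ◇s is true, □s is false, so ◇s ∨ □s is true.
      At w6: ◇s requires s at some successor in {w2, w4, w6}.
        s holds at w4, so ◇s is true at w6.
      At w6: □s requires s at every successor {w2, w4, w6}.
        s fails at w2, so □s is false at w6.

No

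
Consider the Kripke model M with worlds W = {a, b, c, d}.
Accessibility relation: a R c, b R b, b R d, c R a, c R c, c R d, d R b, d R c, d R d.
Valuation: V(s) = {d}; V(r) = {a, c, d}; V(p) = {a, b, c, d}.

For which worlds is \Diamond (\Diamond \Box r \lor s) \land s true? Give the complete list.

d

Recall that \Box ψ holds at a world iff ψ holds at every accessible world, and \Diamond ψ holds iff ψ holds at some accessible world.
Let φ = \Diamond (\Diamond \Box r \lor s) \land s. Evaluate φ at each world:
  a (successors {c}): φ is false.
  b (successors {b, d}): φ is false.
  c (successors {a, c, d}): φ is false.
  d (successors {b, c, d}): φ is true.
For instance, at b:
  At b: \Diamond (\Diamond \Box r \lor s) is true, s is false, so \Diamond (\Diamond \Box r \lor s) \land s is false.
    At b: \Diamond (\Diamond \Box r \lor s) requires \Diamond \Box r \lor s at some successor in {b, d}.
      \Diamond \Box r \lor s holds at d, so \Diamond (\Diamond \Box r \lor s) is true at b.
Satisfying worlds: {d}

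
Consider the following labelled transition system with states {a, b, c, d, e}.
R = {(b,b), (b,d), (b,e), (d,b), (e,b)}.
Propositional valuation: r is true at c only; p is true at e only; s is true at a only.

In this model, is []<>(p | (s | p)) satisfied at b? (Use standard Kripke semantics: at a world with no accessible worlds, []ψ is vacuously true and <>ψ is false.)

At b: []<>(p | (s | p)) requires <>(p | (s | p)) at every successor {b, d, e}.
  <>(p | (s | p)) fails at d, so []<>(p | (s | p)) is false at b.
    At d: <>(p | (s | p)) requires p | (s | p) at some successor in {b}.
      At b: p | (s | p) is false.
    So <>(p | (s | p)) is false at d.

No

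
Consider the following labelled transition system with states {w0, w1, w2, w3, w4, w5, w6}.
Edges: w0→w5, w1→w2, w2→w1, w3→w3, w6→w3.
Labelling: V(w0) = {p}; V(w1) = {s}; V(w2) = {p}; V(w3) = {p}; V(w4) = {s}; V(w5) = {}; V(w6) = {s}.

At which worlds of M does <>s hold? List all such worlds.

w2

Recall that <>ψ holds at a world iff ψ holds at some accessible world.
Let φ = <>s. Evaluate φ at each world:
  w0 (successors {w5}): φ is false.
  w1 (successors {w2}): φ is false.
  w2 (successors {w1}): φ is true.
  w3 (successors {w3}): φ is false.
  w4 (successors ∅): φ is false.
  w5 (successors ∅): φ is false.
  w6 (successors {w3}): φ is false.
For instance, at w2:
  At w2: <>s requires s at some successor in {w1}.
    s holds at w1, so <>s is true at w2.
Satisfying worlds: {w2}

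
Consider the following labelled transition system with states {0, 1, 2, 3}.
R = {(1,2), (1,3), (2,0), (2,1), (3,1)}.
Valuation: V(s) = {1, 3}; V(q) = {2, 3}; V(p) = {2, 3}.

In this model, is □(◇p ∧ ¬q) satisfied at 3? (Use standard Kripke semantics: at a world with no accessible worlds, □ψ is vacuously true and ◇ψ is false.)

Recall that □ψ holds at a world iff ψ holds at every accessible world, and ◇ψ holds iff ψ holds at some accessible world.
At 3: □(◇p ∧ ¬q) requires ◇p ∧ ¬q at every successor {1}.
    At 1: ◇p is true, ¬q is true, so ◇p ∧ ¬q is true.
      At 1: ◇p requires p at some successor in {2, 3}.
        p holds at 2, so ◇p is true at 1.
So □(◇p ∧ ¬q) is true at 3.

Yes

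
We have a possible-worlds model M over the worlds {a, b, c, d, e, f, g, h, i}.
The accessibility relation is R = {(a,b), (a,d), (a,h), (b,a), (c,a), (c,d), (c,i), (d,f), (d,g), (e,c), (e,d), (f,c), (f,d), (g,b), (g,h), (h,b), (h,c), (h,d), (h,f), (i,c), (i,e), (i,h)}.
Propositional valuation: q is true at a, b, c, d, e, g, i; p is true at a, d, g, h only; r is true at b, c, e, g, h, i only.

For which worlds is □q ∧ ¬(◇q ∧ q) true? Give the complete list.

f

Let φ = □q ∧ ¬(◇q ∧ q). Evaluate φ at each world:
  a (successors {b, d, h}): φ is false.
  b (successors {a}): φ is false.
  c (successors {a, d, i}): φ is false.
  d (successors {f, g}): φ is false.
  e (successors {c, d}): φ is false.
  f (successors {c, d}): φ is true.
  g (successors {b, h}): φ is false.
  h (successors {b, c, d, f}): φ is false.
  i (successors {c, e, h}): φ is false.
For instance, at d:
  At d: □q is false, ¬(◇q ∧ q) is false, so □q ∧ ¬(◇q ∧ q) is false.
    At d: □q requires q at every successor {f, g}.
      q fails at f, so □q is false at d.
    At d: ◇q ∧ q is true, so ¬(◇q ∧ q) is false.
      At d: ◇q is true, q is true, so ◇q ∧ q is true.
Satisfying worlds: {f}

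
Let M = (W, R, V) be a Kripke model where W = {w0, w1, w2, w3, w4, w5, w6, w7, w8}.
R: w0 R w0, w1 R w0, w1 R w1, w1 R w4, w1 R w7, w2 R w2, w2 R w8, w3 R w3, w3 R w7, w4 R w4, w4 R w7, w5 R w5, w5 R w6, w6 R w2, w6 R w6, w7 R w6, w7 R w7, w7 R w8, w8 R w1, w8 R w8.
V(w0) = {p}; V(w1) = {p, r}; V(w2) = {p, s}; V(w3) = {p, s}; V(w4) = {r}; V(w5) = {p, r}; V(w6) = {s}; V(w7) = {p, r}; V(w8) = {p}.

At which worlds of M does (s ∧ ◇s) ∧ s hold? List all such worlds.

Let φ = (s ∧ ◇s) ∧ s. Evaluate φ at each world:
  w0 (successors {w0}): φ is false.
  w1 (successors {w0, w1, w4, w7}): φ is false.
  w2 (successors {w2, w8}): φ is true.
  w3 (successors {w3, w7}): φ is true.
  w4 (successors {w4, w7}): φ is false.
  w5 (successors {w5, w6}): φ is false.
  w6 (successors {w2, w6}): φ is true.
  w7 (successors {w6, w7, w8}): φ is false.
  w8 (successors {w1, w8}): φ is false.
For instance, at w2:
  At w2: s ∧ ◇s is true, s is true, so (s ∧ ◇s) ∧ s is true.
    At w2: s is true, ◇s is true, so s ∧ ◇s is true.
      At w2: ◇s requires s at some successor in {w2, w8}.
        s holds at w2, so ◇s is true at w2.
Satisfying worlds: {w2, w3, w6}

w2, w3, w6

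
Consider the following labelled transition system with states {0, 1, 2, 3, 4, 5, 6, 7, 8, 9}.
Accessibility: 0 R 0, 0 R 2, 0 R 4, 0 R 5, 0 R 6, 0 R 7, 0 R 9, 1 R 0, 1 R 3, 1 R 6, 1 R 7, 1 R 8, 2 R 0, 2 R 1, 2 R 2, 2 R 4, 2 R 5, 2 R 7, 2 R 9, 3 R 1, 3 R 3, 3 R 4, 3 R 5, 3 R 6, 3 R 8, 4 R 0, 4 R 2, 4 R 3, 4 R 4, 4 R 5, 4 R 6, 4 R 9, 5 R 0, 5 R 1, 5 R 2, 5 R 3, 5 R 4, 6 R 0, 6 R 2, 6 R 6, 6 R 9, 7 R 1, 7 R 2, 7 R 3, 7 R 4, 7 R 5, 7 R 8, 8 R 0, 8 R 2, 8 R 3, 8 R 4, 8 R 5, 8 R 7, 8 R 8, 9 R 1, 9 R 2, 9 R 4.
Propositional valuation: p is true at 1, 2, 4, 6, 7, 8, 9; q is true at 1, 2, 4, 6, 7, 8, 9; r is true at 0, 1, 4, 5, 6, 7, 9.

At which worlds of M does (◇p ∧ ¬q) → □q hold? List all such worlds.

1, 2, 4, 6, 7, 8, 9

Let φ = (◇p ∧ ¬q) → □q. Evaluate φ at each world:
  0 (successors {0, 2, 4, 5, 6, 7, 9}): φ is false.
  1 (successors {0, 3, 6, 7, 8}): φ is true.
  2 (successors {0, 1, 2, 4, 5, 7, 9}): φ is true.
  3 (successors {1, 3, 4, 5, 6, 8}): φ is false.
  4 (successors {0, 2, 3, 4, 5, 6, 9}): φ is true.
  5 (successors {0, 1, 2, 3, 4}): φ is false.
  6 (successors {0, 2, 6, 9}): φ is true.
  7 (successors {1, 2, 3, 4, 5, 8}): φ is true.
  8 (successors {0, 2, 3, 4, 5, 7, 8}): φ is true.
  9 (successors {1, 2, 4}): φ is true.
For instance, at 2:
  At 2: ◇p ∧ ¬q is false, □q is false, so (◇p ∧ ¬q) → □q is true.
    At 2: ◇p is true, ¬q is false, so ◇p ∧ ¬q is false.
      At 2: ◇p requires p at some successor in {0, 1, 2, 4, 5, 7, 9}.
        p holds at 1, so ◇p is true at 2.
    At 2: □q requires q at every successor {0, 1, 2, 4, 5, 7, 9}.
      q fails at 0, so □q is false at 2.
Satisfying worlds: {1, 2, 4, 6, 7, 8, 9}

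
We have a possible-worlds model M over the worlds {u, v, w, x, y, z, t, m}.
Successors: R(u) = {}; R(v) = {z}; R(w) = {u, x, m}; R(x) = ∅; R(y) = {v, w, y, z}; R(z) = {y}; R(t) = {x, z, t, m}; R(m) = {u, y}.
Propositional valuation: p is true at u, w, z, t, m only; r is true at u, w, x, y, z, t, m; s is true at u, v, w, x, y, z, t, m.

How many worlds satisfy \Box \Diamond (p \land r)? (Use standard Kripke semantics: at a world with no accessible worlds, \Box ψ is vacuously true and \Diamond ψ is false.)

Recall that \Box ψ holds at a world iff ψ holds at every accessible world, and \Diamond ψ holds iff ψ holds at some accessible world.
Let φ = \Box \Diamond (p \land r). Evaluate φ at each world:
  u (successors ∅): φ is true.
  v (successors {z}): φ is false.
  w (successors {u, x, m}): φ is false.
  x (successors ∅): φ is true.
  y (successors {v, w, y, z}): φ is false.
  z (successors {y}): φ is true.
  t (successors {x, z, t, m}): φ is false.
  m (successors {u, y}): φ is false.
For instance, at t:
  At t: \Box \Diamond (p \land r) requires \Diamond (p \land r) at every successor {x, z, t, m}.
    \Diamond (p \land r) fails at x, so \Box \Diamond (p \land r) is false at t.
      At x: no accessible worlds, so \Diamond (p \land r) is false.
Satisfying worlds: {u, x, z}

3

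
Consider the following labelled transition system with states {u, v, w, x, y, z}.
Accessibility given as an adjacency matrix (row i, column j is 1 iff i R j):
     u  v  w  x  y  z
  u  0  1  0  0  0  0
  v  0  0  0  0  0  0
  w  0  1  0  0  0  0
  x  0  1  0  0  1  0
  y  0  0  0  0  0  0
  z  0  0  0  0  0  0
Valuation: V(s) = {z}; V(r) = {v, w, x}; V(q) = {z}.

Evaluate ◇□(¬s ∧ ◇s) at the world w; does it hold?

Recall that □ψ holds at a world iff ψ holds at every accessible world, and ◇ψ holds iff ψ holds at some accessible world.
At w: ◇□(¬s ∧ ◇s) requires □(¬s ∧ ◇s) at some successor in {v}.
  □(¬s ∧ ◇s) holds at v, so ◇□(¬s ∧ ◇s) is true at w.
    At v: no accessible worlds, so □(¬s ∧ ◇s) holds vacuously.

Yes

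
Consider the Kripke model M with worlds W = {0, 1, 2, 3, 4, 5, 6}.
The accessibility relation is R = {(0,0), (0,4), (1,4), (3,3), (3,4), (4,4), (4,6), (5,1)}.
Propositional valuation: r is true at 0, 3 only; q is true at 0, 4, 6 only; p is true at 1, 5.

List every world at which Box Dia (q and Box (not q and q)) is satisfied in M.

1, 2, 6

Recall that Box ψ holds at a world iff ψ holds at every accessible world, and Dia ψ holds iff ψ holds at some accessible world.
Let φ = Box Dia (q and Box (not q and q)). Evaluate φ at each world:
  0 (successors {0, 4}): φ is false.
  1 (successors {4}): φ is true.
  2 (successors ∅): φ is true.
  3 (successors {3, 4}): φ is false.
  4 (successors {4, 6}): φ is false.
  5 (successors {1}): φ is false.
  6 (successors ∅): φ is true.
For instance, at 3:
  At 3: Box Dia (q and Box (not q and q)) requires Dia (q and Box (not q and q)) at every successor {3, 4}.
    Dia (q and Box (not q and q)) fails at 3, so Box Dia (q and Box (not q and q)) is false at 3.
      At 3: Dia (q and Box (not q and q)) requires q and Box (not q and q) at some successor in {3, 4}.
        At 3: q and Box (not q and q) is false.
        At 4: q and Box (not q and q) is false.
      So Dia (q and Box (not q and q)) is false at 3.
Satisfying worlds: {1, 2, 6}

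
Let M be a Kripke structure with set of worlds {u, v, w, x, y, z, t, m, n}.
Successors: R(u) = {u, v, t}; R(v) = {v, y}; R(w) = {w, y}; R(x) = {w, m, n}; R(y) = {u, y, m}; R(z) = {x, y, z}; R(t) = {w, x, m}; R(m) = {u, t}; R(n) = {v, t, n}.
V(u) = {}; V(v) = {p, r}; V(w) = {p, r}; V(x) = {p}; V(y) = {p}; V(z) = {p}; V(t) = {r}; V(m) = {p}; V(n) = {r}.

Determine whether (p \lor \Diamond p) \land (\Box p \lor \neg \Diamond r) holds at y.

At y: p \lor \Diamond p is true, \Box p \lor \neg \Diamond r is true, so (p \lor \Diamond p) \land (\Box p \lor \neg \Diamond r) is true.
  At y: p is true, \Diamond p is true, so p \lor \Diamond p is true.
    At y: \Diamond p requires p at some successor in {u, y, m}.
      p holds at y, so \Diamond p is true at y.
  At y: \Box p is false, \neg \Diamond r is true, so \Box p \lor \neg \Diamond r is true.
    At y: \Box p requires p at every successor {u, y, m}.
      p fails at u, so \Box p is false at y.
    At y: \Diamond r is false, so \neg \Diamond r is true.
      At y: \Diamond r requires r at some successor in {u, y, m}.
        At u: r is false.
        At y: r is false.
        At m: r is false.
      So \Diamond r is false at y.

Yes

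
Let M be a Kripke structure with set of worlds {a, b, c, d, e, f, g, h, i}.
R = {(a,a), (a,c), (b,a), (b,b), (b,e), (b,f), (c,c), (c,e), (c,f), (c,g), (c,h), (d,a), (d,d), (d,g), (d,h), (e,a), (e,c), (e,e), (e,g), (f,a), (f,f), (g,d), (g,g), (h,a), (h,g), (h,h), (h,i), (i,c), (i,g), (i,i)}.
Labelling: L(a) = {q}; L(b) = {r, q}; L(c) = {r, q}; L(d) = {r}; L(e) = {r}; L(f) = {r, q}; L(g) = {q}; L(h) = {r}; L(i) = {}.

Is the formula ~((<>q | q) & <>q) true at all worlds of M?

Let φ = ~((<>q | q) & <>q). Evaluate φ at each world:
  a (successors {a, c}): φ is false.
  b (successors {a, b, e, f}): φ is false.
  c (successors {c, e, f, g, h}): φ is false.
  d (successors {a, d, g, h}): φ is false.
  e (successors {a, c, e, g}): φ is false.
  f (successors {a, f}): φ is false.
  g (successors {d, g}): φ is false.
  h (successors {a, g, h, i}): φ is false.
  i (successors {c, g, i}): φ is false.
Detail at a (counterexample):
  At a: (<>q | q) & <>q is true, so ~((<>q | q) & <>q) is false.
    At a: <>q | q is true, <>q is true, so (<>q | q) & <>q is true.
      At a: <>q is true, q is true, so <>q | q is true.
      At a: <>q requires q at some successor in {a, c}.
        q holds at a, so <>q is true at a.

No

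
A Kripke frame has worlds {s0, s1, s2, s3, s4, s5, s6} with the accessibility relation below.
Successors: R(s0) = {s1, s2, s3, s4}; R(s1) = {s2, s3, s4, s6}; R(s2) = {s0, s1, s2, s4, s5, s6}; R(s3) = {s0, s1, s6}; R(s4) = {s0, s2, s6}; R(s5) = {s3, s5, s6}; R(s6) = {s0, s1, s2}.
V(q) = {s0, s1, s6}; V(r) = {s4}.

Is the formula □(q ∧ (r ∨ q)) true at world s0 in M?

At s0: □(q ∧ (r ∨ q)) requires q ∧ (r ∨ q) at every successor {s1, s2, s3, s4}.
  q ∧ (r ∨ q) fails at s2, so □(q ∧ (r ∨ q)) is false at s0.

No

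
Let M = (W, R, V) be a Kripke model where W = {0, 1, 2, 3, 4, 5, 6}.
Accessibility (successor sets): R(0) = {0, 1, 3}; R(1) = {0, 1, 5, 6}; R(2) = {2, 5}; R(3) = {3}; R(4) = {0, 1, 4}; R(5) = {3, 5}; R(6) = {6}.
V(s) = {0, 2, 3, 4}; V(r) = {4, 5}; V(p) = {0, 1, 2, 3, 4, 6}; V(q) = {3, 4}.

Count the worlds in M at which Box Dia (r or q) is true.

5

Let φ = Box Dia (r or q). Evaluate φ at each world:
  0 (successors {0, 1, 3}): φ is true.
  1 (successors {0, 1, 5, 6}): φ is false.
  2 (successors {2, 5}): φ is true.
  3 (successors {3}): φ is true.
  4 (successors {0, 1, 4}): φ is true.
  5 (successors {3, 5}): φ is true.
  6 (successors {6}): φ is false.
For instance, at 4:
  At 4: Box Dia (r or q) requires Dia (r or q) at every successor {0, 1, 4}.
      At 0: Dia (r or q) requires r or q at some successor in {0, 1, 3}.
        r or q holds at 3, so Dia (r or q) is true at 0.
      At 1: Dia (r or q) requires r or q at some successor in {0, 1, 5, 6}.
        r or q holds at 5, so Dia (r or q) is true at 1.
      At 4: Dia (r or q) requires r or q at some successor in {0, 1, 4}.
        r or q holds at 4, so Dia (r or q) is true at 4.
  So Box Dia (r or q) is true at 4.
Satisfying worlds: {0, 2, 3, 4, 5}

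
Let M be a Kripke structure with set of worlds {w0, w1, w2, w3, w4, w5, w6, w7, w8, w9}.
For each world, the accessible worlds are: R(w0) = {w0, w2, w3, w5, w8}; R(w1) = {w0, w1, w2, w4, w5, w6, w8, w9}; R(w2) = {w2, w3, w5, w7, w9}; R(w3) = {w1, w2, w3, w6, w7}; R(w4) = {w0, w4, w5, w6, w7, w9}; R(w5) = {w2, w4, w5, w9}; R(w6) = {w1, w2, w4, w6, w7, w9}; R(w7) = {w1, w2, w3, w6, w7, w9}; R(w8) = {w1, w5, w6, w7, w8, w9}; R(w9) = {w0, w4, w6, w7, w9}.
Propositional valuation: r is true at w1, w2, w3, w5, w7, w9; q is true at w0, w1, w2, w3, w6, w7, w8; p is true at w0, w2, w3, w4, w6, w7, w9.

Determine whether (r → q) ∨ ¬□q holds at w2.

Recall that □ψ holds at a world iff ψ holds at every accessible world, and ◇ψ holds iff ψ holds at some accessible world.
At w2: r → q is true, ¬□q is true, so (r → q) ∨ ¬□q is true.
  At w2: □q is false, so ¬□q is true.
    At w2: □q requires q at every successor {w2, w3, w5, w7, w9}.
      q fails at w5, so □q is false at w2.

Yes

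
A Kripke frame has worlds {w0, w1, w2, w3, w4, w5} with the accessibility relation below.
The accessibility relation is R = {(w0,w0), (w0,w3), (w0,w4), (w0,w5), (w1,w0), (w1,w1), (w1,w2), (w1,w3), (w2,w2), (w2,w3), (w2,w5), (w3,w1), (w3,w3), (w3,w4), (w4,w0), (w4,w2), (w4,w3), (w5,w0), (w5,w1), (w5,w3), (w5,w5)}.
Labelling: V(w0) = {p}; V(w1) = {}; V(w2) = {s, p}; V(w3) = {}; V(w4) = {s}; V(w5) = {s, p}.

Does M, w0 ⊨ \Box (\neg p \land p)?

No

Recall that \Box ψ holds at a world iff ψ holds at every accessible world, and \Diamond ψ holds iff ψ holds at some accessible world.
At w0: \Box (\neg p \land p) requires \neg p \land p at every successor {w0, w3, w4, w5}.
  \neg p \land p fails at w0, so \Box (\neg p \land p) is false at w0.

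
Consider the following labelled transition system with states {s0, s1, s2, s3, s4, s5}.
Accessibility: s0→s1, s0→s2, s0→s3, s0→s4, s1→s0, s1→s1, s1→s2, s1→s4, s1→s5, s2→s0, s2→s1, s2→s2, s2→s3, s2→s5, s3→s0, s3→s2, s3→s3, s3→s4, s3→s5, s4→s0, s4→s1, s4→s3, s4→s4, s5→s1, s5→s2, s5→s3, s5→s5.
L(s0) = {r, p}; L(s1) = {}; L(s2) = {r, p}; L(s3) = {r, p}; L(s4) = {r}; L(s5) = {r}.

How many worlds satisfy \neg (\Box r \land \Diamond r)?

5

Recall that \Box ψ holds at a world iff ψ holds at every accessible world, and \Diamond ψ holds iff ψ holds at some accessible world.
Let φ = \neg (\Box r \land \Diamond r). Evaluate φ at each world:
  s0 (successors {s1, s2, s3, s4}): φ is true.
  s1 (successors {s0, s1, s2, s4, s5}): φ is true.
  s2 (successors {s0, s1, s2, s3, s5}): φ is true.
  s3 (successors {s0, s2, s3, s4, s5}): φ is false.
  s4 (successors {s0, s1, s3, s4}): φ is true.
  s5 (successors {s1, s2, s3, s5}): φ is true.
For instance, at s1:
  At s1: \Box r \land \Diamond r is false, so \neg (\Box r \land \Diamond r) is true.
    At s1: \Box r is false, \Diamond r is true, so \Box r \land \Diamond r is false.
      At s1: \Box r requires r at every successor {s0, s1, s2, s4, s5}.
        r fails at s1, so \Box r is false at s1.
      At s1: \Diamond r requires r at some successor in {s0, s1, s2, s4, s5}.
        r holds at s0, so \Diamond r is true at s1.
Satisfying worlds: {s0, s1, s2, s4, s5}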